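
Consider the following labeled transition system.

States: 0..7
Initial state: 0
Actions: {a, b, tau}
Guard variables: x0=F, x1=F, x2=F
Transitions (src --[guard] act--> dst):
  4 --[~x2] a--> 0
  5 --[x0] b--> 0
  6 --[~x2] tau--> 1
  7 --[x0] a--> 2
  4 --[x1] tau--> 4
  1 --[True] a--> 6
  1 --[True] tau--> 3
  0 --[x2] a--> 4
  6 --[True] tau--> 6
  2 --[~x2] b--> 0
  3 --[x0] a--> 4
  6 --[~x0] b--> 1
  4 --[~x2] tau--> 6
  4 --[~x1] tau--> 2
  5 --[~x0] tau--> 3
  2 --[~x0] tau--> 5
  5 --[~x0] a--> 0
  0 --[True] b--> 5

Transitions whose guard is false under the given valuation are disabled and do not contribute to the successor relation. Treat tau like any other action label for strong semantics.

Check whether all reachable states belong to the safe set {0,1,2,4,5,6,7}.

Answer: INVARIANT VIOLATED at state 3

Analysis:
Inv-set: {0,1,2,4,5,6,7}
Reachable = {0,3,5}
  0: ok
  3: VIOLATES
  5: ok
counterexample path to 3: b·tau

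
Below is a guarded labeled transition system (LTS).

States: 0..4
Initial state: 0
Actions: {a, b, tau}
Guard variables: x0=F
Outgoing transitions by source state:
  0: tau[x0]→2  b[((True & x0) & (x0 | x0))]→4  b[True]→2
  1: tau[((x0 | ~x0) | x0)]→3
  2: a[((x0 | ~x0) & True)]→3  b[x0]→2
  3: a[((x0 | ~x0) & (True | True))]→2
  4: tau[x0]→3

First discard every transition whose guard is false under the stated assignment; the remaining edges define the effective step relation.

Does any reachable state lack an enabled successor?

Answer: DEADLOCK-FREE

Trace:
Reachable = {0,2,3}
  0: b→2  [1 exit(s)]
  2: a→3  [1 exit(s)]
  3: a→2  [1 exit(s)]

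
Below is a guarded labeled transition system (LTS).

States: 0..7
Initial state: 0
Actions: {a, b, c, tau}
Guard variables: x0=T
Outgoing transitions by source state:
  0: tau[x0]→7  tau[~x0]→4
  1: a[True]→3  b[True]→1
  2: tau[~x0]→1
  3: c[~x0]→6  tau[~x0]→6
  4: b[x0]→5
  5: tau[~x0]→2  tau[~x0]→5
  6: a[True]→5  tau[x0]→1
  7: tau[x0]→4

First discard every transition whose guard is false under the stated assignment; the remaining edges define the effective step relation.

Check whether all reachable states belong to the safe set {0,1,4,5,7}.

Safe = {0,1,4,5,7}
Reach set: {0,4,5,7}
  0: safe
  4: safe
  5: safe
  7: safe

Answer: INVARIANT HOLDS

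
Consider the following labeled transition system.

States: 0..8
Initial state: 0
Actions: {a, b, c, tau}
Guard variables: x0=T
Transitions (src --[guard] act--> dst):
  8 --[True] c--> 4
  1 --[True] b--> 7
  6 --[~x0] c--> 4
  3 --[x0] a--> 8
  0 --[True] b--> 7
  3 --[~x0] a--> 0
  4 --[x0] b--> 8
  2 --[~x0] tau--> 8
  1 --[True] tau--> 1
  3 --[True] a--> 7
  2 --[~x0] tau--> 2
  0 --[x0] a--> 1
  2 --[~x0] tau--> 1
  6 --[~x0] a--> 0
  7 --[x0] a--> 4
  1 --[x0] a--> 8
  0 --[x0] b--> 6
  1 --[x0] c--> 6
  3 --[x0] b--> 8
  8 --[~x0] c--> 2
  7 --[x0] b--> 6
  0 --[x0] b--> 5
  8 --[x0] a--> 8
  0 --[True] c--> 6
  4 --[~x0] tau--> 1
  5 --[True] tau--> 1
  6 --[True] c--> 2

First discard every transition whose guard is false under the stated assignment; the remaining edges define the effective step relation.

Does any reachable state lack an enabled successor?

Reach set: {0,1,2,4,5,6,7,8}
  0: a→1  b→5  b→6  b→7  c→6  [5 out]
  1: a→8  b→7  c→6  tau→1  [4 out]
  2: ∅  [deadlock]
  4: b→8  [1 out]
  5: tau→1  [1 out]
  6: c→2  [1 out]
  7: a→4  b→6  [2 out]
  8: a→8  c→4  [2 out]
witness 2: b·c

Answer: DEADLOCK at state 2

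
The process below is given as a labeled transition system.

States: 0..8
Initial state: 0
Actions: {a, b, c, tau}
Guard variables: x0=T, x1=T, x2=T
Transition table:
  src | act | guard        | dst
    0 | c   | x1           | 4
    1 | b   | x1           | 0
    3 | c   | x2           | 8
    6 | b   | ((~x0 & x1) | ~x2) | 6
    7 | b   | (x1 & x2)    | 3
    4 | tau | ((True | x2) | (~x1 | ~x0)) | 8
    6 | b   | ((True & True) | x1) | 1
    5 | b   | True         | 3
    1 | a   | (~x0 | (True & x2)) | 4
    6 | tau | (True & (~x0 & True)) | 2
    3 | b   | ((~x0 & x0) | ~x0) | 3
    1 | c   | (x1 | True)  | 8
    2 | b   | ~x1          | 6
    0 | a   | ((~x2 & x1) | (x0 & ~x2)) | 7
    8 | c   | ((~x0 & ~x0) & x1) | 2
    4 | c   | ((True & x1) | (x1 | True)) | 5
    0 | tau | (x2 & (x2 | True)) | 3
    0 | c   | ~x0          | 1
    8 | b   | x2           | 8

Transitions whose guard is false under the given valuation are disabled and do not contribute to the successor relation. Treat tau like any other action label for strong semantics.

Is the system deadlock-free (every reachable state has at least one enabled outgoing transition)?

Reachable = {0,3,4,5,8}
  0: c→4  tau→3  [2 out]
  3: c→8  [1 out]
  4: c→5  tau→8  [2 out]
  5: b→3  [1 out]
  8: b→8  [1 out]

Answer: DEADLOCK-FREE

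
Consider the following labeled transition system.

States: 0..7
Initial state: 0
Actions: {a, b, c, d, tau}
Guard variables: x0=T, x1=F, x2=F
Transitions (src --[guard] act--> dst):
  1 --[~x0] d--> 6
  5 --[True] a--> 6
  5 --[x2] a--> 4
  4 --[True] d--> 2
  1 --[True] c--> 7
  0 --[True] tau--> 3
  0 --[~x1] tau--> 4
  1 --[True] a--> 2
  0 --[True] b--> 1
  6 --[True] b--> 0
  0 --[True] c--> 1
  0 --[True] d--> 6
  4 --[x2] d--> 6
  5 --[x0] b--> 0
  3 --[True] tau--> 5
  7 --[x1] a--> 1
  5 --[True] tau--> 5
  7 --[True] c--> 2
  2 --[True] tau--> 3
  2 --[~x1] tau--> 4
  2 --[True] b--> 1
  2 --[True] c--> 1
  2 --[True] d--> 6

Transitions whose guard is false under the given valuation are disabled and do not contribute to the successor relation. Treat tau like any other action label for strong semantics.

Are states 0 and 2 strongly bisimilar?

Refine partition for ~:
  P[0] = {{0,1,2,3,4,5,6,7}}
  P[1] = {{0,2},{1},{3},{4},{5},{6},{7}}
7 equivalence class(es) (converged in 2)
0∈{0,2}, 2∈{0,2}

Answer: BISIMILAR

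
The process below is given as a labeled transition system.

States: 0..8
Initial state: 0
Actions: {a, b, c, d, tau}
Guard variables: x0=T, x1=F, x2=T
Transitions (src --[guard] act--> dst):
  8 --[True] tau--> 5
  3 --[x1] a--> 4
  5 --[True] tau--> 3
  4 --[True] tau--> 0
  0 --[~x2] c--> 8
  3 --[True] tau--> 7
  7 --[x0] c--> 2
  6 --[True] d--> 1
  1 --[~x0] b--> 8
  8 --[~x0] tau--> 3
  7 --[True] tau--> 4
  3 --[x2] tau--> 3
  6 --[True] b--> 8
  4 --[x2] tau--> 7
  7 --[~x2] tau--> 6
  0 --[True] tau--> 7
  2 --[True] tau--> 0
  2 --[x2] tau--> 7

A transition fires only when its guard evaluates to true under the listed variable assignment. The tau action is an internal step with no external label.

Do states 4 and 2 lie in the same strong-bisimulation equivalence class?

Bisimulation quotient by refinement:
  π0 = {{0,1,2,3,4,5,6,7,8}}
  π1 = {{0,2,3,4,5,8},{1},{6},{7}}
  π2 = {{0},{1},{2,3,4},{5,8},{6},{7}}
  π3 = {{0},{1},{2,4},{3},{5},{6},{7},{8}}
Fixed point at round 4; 8 class(es).
class of 4: {2,4}; class of 2: {2,4}

Answer: BISIMILAR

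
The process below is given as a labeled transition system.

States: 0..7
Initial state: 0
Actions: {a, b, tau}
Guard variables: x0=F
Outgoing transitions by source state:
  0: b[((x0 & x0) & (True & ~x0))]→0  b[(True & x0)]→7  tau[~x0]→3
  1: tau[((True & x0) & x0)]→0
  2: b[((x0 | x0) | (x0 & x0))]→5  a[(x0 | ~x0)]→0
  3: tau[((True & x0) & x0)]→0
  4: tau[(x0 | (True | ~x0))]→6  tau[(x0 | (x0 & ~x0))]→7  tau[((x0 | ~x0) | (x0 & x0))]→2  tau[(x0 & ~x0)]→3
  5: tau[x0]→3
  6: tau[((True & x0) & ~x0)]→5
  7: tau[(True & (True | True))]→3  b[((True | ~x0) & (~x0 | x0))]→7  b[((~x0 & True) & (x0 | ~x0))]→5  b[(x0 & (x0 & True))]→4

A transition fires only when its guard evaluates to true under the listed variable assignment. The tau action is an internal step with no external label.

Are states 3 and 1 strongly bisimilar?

Answer: BISIMILAR

Trace:
Compute ~ classes (split until stable):
  P[0] = {{0,1,2,3,4,5,6,7}}
  P[1] = {{0,4},{1,3,5,6},{2},{7}}
  P[2] = {{0},{1,3,5,6},{2},{4},{7}}
Fixed point at round 3; 5 class(es).
[3]={1,3,5,6}  [1]={1,3,5,6}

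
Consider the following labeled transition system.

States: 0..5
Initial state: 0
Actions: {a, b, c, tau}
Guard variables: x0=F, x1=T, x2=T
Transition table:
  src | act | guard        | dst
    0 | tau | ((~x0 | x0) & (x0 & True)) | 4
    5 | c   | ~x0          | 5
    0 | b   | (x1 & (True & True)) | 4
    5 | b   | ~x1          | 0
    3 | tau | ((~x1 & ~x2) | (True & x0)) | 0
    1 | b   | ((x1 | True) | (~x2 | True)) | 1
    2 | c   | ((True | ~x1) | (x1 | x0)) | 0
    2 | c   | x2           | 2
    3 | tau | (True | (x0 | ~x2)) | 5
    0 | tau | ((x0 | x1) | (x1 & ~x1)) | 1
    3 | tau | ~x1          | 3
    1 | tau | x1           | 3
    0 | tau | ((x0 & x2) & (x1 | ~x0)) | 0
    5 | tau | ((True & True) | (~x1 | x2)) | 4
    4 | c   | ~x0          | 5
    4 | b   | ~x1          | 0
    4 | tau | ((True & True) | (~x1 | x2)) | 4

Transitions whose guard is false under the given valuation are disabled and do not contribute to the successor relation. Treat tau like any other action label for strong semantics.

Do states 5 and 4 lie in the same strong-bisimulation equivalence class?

Bisimulation quotient by refinement:
  P[0] = {{0,1,2,3,4,5}}
  P[1] = {{0,1},{2},{3},{4,5}}
  P[2] = {{0},{1},{2},{3},{4,5}}
Fixed point at round 3; 5 class(es).
class of 5: {4,5}; class of 4: {4,5}

Answer: BISIMILAR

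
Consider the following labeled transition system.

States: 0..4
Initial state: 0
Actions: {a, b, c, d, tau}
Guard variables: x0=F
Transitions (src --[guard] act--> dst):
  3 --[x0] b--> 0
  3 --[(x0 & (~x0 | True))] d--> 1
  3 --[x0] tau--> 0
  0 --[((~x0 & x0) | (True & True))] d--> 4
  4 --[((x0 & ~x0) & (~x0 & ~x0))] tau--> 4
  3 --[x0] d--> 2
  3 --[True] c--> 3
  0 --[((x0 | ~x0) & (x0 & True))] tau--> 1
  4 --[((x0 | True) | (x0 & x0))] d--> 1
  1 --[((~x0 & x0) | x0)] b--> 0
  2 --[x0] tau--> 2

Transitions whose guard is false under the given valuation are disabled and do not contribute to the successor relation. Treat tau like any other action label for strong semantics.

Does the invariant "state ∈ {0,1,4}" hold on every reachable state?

Safe = {0,1,4}
Reach set: {0,1,4}
  0: ok
  1: ok
  4: ok

Answer: INVARIANT HOLDS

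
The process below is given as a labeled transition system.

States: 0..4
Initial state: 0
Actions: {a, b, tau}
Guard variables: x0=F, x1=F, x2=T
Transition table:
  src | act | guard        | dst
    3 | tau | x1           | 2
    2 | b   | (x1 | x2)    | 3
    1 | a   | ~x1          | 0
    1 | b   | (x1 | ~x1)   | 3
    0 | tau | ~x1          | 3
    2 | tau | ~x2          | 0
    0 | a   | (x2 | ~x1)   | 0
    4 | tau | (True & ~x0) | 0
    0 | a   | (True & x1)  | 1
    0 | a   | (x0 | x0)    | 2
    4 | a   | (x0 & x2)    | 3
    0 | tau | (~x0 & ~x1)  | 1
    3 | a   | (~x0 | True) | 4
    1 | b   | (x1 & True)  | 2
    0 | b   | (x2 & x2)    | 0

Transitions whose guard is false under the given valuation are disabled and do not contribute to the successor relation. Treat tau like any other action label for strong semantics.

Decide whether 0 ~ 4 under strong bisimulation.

Answer: NOT BISIMILAR

Analysis:
Refine partition for ~:
  round 0: {{0,1,2,3,4}}
  round 1: {{0},{1},{2},{3},{4}}
5 equivalence class(es) (converged in 2)
[0]={0}  [4]={4}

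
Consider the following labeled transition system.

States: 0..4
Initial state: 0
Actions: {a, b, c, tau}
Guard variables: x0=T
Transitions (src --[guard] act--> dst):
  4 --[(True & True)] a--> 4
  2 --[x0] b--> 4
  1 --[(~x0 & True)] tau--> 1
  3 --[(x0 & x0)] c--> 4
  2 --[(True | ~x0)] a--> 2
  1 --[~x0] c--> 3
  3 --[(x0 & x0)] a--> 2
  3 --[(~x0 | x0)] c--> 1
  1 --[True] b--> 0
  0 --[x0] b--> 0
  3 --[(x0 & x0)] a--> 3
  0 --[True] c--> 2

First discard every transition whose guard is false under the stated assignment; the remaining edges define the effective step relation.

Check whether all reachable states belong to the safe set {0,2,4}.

Answer: INVARIANT HOLDS

Working:
Inv-set: {0,2,4}
R = {0,2,4}
  0: safe
  2: safe
  4: safe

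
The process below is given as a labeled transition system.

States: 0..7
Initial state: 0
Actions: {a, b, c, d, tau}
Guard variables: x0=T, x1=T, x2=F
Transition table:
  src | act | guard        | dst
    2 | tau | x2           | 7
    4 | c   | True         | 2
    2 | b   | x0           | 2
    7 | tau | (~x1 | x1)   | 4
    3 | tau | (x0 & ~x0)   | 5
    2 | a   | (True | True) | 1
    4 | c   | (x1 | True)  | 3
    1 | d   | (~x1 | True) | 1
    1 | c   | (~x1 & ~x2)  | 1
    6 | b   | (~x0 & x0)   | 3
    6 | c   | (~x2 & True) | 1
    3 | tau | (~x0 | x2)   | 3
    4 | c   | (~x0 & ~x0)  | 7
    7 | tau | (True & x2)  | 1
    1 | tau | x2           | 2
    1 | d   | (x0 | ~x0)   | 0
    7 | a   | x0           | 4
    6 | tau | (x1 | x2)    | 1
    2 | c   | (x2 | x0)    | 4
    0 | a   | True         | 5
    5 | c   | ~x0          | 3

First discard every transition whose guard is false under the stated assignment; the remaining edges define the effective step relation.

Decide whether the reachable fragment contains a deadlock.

Answer: DEADLOCK at state 5

Working:
R = {0,5}
  0: a→5  [1 exit(s)]
  5: ∅  [no exit]
Path to 5: a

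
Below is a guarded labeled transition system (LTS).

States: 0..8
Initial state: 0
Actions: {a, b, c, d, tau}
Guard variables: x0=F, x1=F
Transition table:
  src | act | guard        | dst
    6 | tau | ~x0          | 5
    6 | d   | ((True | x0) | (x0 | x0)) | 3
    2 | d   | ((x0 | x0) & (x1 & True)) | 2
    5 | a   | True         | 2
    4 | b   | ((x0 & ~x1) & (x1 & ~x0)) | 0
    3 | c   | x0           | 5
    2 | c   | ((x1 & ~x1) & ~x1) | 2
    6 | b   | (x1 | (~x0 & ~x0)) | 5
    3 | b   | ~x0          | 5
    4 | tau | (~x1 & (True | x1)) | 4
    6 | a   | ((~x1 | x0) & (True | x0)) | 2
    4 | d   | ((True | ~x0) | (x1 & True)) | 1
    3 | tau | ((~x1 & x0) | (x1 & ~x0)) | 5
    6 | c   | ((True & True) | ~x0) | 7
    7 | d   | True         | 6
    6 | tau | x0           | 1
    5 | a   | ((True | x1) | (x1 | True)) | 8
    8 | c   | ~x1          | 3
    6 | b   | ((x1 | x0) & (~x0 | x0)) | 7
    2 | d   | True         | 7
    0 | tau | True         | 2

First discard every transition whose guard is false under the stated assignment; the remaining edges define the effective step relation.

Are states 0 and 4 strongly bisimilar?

Answer: NOT BISIMILAR

Analysis:
Compute ~ classes (split until stable):
  round 0: {{0,1,2,3,4,5,6,7,8}}
  round 1: {{0},{1},{2,7},{3},{4},{5},{6},{8}}
  round 2: {{0},{1},{2},{3},{4},{5},{6},{7},{8}}
9 equivalence class(es) (converged in 3)
[0]={0}  [4]={4}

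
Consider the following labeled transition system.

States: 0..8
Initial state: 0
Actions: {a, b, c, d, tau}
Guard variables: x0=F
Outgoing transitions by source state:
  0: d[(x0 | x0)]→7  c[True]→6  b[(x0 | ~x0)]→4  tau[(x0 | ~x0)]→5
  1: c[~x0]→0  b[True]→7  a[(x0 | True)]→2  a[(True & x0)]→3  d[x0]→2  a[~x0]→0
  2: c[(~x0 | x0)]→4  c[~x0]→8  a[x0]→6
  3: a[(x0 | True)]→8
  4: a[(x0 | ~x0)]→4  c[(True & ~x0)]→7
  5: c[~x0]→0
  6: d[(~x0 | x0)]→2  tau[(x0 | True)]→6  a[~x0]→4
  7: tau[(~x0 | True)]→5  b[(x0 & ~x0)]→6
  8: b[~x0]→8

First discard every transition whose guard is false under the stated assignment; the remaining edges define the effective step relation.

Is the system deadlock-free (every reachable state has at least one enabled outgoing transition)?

Reach set: {0,2,4,5,6,7,8}
  0: b→4  c→6  tau→5  [deg 3]
  2: c→4  c→8  [deg 2]
  4: a→4  c→7  [deg 2]
  5: c→0  [deg 1]
  6: a→4  d→2  tau→6  [deg 3]
  7: tau→5  [deg 1]
  8: b→8  [deg 1]

Answer: DEADLOCK-FREE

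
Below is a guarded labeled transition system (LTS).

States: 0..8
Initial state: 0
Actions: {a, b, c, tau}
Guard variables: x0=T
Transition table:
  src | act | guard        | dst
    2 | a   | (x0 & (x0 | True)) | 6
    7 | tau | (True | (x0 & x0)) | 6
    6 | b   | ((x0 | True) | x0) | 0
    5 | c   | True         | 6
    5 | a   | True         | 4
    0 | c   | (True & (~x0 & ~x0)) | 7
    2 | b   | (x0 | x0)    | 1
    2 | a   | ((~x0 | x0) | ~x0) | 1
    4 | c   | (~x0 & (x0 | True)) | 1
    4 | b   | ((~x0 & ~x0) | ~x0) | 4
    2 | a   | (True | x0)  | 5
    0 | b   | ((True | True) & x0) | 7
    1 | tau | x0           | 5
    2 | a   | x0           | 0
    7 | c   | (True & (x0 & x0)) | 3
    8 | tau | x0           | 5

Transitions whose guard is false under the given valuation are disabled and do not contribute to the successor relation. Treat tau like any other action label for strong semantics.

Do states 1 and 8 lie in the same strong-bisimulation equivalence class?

Bisimulation quotient by refinement:
  P[0] = {{0,1,2,3,4,5,6,7,8}}
  P[1] = {{0,6},{1,8},{2},{3,4},{5},{7}}
  P[2] = {{0},{1,8},{2},{3,4},{5},{6},{7}}
7 equivalence class(es) (converged in 3)
class of 1: {1,8}; class of 8: {1,8}

Answer: BISIMILAR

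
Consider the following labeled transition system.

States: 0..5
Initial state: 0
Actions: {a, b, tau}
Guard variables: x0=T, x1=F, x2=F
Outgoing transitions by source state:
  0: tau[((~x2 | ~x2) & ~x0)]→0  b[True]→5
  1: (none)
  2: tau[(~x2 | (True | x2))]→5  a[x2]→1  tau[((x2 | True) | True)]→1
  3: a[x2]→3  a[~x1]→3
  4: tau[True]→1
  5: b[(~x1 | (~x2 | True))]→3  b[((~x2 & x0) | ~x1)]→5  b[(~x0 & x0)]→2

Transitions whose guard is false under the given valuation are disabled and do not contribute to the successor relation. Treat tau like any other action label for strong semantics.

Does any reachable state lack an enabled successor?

Answer: DEADLOCK-FREE

Working:
Reach set: {0,3,5}
  0: b→5  [1 out]
  3: a→3  [1 out]
  5: b→3  b→5  [2 out]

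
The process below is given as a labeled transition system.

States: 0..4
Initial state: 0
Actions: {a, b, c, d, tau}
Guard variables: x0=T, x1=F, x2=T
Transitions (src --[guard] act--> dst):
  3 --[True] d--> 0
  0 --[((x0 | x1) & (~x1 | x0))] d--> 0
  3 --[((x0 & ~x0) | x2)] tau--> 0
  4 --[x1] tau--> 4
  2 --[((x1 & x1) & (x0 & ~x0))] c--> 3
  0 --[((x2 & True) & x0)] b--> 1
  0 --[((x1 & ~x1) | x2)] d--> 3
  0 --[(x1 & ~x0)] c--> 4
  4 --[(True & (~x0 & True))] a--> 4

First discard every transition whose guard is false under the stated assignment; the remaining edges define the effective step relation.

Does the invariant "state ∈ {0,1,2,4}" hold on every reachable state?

Allowed set {0,1,2,4}
Reach set: {0,1,3}
  0: ✓
  1: ✓
  3: outside
witness against invariant: d → 3

Answer: INVARIANT VIOLATED at state 3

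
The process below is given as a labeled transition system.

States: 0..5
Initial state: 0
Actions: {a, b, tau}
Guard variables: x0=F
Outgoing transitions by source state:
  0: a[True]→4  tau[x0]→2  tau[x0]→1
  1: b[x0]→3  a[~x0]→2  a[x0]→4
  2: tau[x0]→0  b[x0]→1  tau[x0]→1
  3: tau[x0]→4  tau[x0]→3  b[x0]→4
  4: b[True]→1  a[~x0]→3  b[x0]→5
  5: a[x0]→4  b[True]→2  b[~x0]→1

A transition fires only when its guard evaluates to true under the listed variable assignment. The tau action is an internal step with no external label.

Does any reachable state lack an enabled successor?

Answer: DEADLOCK at state 2

Working:
Reachable = {0,1,2,3,4}
  0: a→4  [deg 1]
  1: a→2  [deg 1]
  2: ∅  [deadlock]
  3: ∅  [deadlock]
  4: a→3  b→1  [deg 2]
Path to 2: a·b·a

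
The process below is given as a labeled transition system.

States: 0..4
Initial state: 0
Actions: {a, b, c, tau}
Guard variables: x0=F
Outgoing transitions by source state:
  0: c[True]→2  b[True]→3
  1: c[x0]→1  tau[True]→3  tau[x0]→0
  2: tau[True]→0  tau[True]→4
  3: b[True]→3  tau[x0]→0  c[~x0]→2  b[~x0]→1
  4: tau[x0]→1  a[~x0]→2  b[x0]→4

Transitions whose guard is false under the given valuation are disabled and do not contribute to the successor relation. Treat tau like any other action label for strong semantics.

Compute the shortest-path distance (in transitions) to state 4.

Breadth-first toward 4:
  depth 0: {0}
  depth 1: {2,3}
  depth 2: {1,4}
first hit 4 at d=2 via c·tau

Answer: 2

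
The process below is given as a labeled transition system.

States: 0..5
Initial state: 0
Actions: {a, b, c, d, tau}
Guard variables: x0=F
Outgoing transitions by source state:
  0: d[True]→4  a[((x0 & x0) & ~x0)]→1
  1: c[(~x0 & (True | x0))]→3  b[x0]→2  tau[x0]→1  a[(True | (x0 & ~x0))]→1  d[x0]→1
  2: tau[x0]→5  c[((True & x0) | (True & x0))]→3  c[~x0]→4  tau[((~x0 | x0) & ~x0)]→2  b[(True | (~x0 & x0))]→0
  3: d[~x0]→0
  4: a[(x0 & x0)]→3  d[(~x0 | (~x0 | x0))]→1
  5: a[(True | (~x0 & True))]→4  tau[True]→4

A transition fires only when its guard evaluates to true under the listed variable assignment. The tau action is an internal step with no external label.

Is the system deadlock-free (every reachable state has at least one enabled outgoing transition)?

Reachable = {0,1,3,4}
  0: d→4  [1 exit(s)]
  1: a→1  c→3  [2 exit(s)]
  3: d→0  [1 exit(s)]
  4: d→1  [1 exit(s)]

Answer: DEADLOCK-FREE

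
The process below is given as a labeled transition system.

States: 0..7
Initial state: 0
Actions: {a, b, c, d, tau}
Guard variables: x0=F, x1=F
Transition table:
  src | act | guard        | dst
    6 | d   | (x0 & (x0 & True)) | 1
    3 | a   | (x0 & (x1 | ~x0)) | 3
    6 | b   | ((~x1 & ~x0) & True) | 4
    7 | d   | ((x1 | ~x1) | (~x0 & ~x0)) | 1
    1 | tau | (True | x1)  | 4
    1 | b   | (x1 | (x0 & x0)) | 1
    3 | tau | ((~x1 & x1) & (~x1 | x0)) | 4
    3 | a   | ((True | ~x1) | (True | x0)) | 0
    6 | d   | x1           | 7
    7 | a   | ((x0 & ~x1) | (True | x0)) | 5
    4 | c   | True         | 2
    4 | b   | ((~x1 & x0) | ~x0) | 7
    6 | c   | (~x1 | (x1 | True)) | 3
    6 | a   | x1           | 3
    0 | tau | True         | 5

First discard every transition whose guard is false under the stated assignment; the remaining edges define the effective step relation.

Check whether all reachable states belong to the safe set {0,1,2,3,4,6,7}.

Safe = {0,1,2,3,4,6,7}
Reach set: {0,5}
  0: ok
  5: ✗ unsafe
witness against invariant: tau → 5

Answer: INVARIANT VIOLATED at state 5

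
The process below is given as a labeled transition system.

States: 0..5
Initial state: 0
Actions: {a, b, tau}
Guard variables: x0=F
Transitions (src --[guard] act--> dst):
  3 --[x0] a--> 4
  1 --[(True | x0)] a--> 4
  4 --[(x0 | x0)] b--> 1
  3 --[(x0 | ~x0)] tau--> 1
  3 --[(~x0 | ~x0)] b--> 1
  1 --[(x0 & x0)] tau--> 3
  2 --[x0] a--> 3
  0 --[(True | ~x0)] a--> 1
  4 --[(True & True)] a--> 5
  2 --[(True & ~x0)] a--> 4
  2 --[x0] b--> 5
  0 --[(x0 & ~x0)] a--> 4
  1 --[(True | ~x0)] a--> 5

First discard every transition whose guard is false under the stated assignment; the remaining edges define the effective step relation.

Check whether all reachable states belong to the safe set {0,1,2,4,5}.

Allowed set {0,1,2,4,5}
Reach set: {0,1,4,5}
  0: safe
  1: safe
  4: safe
  5: safe

Answer: INVARIANT HOLDS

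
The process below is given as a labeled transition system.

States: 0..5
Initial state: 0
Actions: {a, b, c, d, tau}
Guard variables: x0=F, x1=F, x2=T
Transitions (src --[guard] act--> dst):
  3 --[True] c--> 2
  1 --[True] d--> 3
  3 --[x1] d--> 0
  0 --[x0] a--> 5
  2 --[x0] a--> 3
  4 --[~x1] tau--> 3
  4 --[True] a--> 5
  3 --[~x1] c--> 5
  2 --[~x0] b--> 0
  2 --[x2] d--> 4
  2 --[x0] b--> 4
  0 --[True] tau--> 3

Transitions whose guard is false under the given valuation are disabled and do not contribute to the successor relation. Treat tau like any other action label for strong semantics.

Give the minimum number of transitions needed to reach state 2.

Layered search for 2:
  depth 0: {0}
  depth 1: {3}
  depth 2: {2,5}
first hit 2 at d=2 via tau·c

Answer: 2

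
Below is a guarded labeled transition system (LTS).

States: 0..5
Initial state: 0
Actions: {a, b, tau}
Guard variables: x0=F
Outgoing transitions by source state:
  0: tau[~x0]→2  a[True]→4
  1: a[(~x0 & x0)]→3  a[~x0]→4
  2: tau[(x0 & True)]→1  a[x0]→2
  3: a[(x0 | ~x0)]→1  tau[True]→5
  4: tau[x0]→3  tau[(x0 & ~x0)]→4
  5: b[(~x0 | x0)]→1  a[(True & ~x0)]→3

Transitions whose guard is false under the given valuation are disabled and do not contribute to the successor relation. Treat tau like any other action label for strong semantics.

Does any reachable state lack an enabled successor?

Reach set: {0,2,4}
  0: a→4  tau→2  [deg 2]
  2: ∅  [no exit]
  4: ∅  [no exit]
trace reaching 2: tau

Answer: DEADLOCK at state 2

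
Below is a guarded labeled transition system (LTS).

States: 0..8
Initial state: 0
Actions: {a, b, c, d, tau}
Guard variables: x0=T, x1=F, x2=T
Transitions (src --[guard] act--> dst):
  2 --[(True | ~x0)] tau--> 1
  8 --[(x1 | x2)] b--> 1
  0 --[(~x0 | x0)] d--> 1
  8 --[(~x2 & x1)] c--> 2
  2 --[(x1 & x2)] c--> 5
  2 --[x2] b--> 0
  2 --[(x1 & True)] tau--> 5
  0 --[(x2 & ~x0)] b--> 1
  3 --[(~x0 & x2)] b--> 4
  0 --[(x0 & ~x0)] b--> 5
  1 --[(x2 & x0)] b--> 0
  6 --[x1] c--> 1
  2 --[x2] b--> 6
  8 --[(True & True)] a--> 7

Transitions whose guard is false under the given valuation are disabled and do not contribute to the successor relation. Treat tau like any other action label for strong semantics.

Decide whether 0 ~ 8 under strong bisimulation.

Answer: NOT BISIMILAR

Trace:
Compute ~ classes (split until stable):
  round 0: {{0,1,2,3,4,5,6,7,8}}
  round 1: {{0},{1},{2},{3,4,5,6,7},{8}}
5 equivalence class(es) (converged in 2)
0∈{0}, 8∈{8}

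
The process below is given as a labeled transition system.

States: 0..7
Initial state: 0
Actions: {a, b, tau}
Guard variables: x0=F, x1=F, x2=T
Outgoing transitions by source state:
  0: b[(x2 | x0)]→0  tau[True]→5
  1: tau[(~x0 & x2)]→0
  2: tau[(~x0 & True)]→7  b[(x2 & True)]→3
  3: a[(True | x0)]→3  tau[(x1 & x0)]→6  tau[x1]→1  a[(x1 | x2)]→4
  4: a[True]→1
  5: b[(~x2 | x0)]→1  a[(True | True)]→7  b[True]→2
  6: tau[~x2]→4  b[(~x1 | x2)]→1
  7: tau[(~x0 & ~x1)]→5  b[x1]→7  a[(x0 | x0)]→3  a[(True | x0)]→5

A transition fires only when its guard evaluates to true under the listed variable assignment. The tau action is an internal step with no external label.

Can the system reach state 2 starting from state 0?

Answer: REACHABLE

Analysis:
Guard filter leaves 13 enabled edge(s).
L0 = {0}
L1 = {5}  cumulative {0,5}
L2 = {2,7}  cumulative {0,2,5,7}
L3 = {3}  cumulative {0,2,3,5,7}
L4 = {4}  cumulative {0,2,3,4,5,7}
L5 = {1}  cumulative {0,1,2,3,4,5,7}
R = {0,1,2,3,4,5,7}
Path to 2: tau·b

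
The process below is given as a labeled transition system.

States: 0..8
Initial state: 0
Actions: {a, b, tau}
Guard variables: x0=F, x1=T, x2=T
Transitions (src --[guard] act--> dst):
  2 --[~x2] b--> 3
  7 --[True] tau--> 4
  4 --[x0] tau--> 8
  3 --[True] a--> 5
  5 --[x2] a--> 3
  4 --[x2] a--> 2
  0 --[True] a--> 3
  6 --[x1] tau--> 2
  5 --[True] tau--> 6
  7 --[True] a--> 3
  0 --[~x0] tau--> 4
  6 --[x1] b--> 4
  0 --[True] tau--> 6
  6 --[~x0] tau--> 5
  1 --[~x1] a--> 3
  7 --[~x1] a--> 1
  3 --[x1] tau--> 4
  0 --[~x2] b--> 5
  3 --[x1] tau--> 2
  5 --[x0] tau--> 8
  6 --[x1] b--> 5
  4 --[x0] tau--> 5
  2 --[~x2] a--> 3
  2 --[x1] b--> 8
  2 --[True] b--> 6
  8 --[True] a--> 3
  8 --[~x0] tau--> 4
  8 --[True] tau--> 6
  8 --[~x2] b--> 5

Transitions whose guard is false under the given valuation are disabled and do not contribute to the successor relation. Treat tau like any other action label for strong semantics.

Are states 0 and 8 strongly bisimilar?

Bisimulation quotient by refinement:
  round 0: {{0,1,2,3,4,5,6,7,8}}
  round 1: {{0,3,5,7,8},{1},{2},{4},{6}}
  round 2: {{0,8},{1},{2},{3},{4},{5},{6},{7}}
8 equivalence class(es) (converged in 3)
[0]={0,8}  [8]={0,8}

Answer: BISIMILAR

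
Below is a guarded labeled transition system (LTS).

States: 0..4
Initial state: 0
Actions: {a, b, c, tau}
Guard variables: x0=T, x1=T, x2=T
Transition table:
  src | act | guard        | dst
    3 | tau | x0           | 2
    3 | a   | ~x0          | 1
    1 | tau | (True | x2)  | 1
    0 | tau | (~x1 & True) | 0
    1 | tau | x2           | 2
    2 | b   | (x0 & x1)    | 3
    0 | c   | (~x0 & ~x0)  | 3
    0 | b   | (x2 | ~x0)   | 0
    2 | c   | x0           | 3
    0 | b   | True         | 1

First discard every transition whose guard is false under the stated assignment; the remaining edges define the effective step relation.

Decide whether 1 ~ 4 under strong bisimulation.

Answer: NOT BISIMILAR

Working:
Refine partition for ~:
  π0 = {{0,1,2,3,4}}
  π1 = {{0},{1,3},{2},{4}}
  π2 = {{0},{1},{2},{3},{4}}
5 equivalence class(es) (converged in 3)
class of 1: {1}; class of 4: {4}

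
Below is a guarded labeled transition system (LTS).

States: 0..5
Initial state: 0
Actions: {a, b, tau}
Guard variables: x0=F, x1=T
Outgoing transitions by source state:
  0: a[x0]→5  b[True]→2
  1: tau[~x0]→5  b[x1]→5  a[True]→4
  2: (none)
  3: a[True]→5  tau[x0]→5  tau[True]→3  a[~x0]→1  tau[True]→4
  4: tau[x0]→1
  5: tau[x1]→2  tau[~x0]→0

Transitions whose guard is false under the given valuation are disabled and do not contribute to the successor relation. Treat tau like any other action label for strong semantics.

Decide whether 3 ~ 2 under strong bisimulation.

Compute ~ classes (split until stable):
  P[0] = {{0,1,2,3,4,5}}
  P[1] = {{0},{1},{2,4},{3},{5}}
stable after 2 split(s): 5 block(s)
[3]={3}  [2]={2,4}

Answer: NOT BISIMILAR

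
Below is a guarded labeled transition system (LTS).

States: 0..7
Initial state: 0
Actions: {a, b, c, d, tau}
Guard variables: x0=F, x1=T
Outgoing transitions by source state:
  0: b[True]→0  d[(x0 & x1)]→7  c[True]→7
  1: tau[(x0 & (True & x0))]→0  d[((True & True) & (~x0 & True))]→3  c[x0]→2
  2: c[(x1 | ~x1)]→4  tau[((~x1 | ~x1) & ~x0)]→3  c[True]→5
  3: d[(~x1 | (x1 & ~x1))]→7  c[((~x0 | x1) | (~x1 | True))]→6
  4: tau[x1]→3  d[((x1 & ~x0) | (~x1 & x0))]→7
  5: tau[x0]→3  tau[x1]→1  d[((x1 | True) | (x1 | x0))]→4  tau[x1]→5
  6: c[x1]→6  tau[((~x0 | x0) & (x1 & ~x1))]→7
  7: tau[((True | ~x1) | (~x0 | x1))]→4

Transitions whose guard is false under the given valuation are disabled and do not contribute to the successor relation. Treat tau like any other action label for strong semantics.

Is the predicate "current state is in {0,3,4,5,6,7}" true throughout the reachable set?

Answer: INVARIANT HOLDS

Trace:
Allowed set {0,3,4,5,6,7}
R = {0,3,4,6,7}
  0: safe
  3: safe
  4: safe
  6: safe
  7: safe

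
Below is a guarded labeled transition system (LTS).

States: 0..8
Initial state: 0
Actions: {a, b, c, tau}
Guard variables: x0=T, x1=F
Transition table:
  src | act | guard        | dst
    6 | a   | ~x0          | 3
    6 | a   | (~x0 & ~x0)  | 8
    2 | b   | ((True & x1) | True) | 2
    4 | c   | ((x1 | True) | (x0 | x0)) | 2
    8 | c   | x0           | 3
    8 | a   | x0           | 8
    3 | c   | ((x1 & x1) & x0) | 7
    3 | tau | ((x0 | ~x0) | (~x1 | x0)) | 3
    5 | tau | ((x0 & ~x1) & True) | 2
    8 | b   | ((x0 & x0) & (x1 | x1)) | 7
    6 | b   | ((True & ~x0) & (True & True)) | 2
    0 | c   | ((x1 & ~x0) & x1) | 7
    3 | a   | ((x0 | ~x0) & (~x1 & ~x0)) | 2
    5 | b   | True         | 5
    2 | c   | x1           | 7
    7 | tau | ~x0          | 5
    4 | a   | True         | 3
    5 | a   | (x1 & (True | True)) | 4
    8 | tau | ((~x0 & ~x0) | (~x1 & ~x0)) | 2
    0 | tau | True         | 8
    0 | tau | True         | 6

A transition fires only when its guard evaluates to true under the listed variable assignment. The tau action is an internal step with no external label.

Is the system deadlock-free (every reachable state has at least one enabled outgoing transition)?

Reach set: {0,3,6,8}
  0: tau→6  tau→8  [deg 2]
  3: tau→3  [deg 1]
  6: ∅  [no exit]
  8: a→8  c→3  [deg 2]
witness 6: tau

Answer: DEADLOCK at state 6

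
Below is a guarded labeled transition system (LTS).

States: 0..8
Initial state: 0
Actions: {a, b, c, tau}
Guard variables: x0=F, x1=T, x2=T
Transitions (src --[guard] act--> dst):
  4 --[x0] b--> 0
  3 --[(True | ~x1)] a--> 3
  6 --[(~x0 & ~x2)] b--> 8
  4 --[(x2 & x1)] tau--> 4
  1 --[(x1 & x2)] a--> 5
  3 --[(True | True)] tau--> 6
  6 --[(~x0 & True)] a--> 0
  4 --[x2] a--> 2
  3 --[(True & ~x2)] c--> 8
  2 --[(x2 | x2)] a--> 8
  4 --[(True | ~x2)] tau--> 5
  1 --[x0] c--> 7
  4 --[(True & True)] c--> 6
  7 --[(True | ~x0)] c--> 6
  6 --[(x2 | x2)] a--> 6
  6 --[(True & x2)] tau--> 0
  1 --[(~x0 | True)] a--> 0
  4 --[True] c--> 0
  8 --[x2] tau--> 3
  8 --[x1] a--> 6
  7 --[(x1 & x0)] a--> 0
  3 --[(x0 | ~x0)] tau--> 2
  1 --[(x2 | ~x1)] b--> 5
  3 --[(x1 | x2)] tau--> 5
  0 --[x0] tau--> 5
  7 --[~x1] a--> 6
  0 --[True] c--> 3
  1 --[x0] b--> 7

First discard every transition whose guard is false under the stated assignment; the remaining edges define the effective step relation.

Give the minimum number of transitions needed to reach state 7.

Layered search for 7:
  Layer 0: {0}
  Layer 1: {3}
  Layer 2: {2,5,6}
  Layer 3: {8}
7 never appears.

Answer: UNREACHABLE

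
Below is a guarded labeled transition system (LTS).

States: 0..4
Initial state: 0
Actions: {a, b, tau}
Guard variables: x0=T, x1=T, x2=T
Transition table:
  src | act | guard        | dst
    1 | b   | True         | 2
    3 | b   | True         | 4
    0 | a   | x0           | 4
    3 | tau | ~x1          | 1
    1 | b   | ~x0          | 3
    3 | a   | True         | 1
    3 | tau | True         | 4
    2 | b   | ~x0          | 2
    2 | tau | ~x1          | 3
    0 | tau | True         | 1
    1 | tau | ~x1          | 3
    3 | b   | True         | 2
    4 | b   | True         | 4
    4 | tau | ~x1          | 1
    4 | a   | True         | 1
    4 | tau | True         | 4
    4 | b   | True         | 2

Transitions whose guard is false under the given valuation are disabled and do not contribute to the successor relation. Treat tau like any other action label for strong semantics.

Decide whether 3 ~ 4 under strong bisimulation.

Refine partition for ~:
  P[0] = {{0,1,2,3,4}}
  P[1] = {{0},{1},{2},{3,4}}
stable after 2 split(s): 4 block(s)
[3]={3,4}  [4]={3,4}

Answer: BISIMILAR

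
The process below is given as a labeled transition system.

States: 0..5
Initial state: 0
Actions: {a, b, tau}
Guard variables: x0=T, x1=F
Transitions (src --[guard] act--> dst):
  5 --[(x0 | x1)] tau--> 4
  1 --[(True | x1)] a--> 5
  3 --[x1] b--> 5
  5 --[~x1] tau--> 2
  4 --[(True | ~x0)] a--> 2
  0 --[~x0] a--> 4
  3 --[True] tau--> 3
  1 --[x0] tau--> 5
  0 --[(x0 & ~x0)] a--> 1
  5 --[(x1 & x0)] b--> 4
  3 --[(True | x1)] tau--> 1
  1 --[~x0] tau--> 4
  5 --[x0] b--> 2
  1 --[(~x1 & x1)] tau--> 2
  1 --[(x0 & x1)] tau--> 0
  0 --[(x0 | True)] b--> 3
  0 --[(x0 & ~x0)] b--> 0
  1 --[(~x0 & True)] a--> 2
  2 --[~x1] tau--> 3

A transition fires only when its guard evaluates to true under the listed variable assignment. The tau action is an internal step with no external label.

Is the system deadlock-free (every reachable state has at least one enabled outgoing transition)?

R = {0,1,2,3,4,5}
  0: b→3  [1 out]
  1: a→5  tau→5  [2 out]
  2: tau→3  [1 out]
  3: tau→1  tau→3  [2 out]
  4: a→2  [1 out]
  5: b→2  tau→2  tau→4  [3 out]

Answer: DEADLOCK-FREE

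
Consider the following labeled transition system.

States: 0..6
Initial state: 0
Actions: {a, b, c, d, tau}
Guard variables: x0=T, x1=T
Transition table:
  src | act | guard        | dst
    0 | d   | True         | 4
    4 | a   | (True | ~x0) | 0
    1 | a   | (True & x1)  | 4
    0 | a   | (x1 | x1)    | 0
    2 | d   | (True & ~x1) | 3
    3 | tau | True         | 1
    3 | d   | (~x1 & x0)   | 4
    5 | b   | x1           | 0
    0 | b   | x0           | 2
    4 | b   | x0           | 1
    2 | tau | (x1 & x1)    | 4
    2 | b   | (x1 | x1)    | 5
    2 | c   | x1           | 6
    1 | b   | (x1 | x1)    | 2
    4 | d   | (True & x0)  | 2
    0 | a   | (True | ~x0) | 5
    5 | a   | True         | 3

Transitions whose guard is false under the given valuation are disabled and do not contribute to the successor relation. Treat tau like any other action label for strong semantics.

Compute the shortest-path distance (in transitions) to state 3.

Answer: 2

Analysis:
Breadth-first toward 3:
  L0 = {0}
  L1 = {2,4,5}
  L2 = {1,3,6}
first hit 3 at d=2 via a·a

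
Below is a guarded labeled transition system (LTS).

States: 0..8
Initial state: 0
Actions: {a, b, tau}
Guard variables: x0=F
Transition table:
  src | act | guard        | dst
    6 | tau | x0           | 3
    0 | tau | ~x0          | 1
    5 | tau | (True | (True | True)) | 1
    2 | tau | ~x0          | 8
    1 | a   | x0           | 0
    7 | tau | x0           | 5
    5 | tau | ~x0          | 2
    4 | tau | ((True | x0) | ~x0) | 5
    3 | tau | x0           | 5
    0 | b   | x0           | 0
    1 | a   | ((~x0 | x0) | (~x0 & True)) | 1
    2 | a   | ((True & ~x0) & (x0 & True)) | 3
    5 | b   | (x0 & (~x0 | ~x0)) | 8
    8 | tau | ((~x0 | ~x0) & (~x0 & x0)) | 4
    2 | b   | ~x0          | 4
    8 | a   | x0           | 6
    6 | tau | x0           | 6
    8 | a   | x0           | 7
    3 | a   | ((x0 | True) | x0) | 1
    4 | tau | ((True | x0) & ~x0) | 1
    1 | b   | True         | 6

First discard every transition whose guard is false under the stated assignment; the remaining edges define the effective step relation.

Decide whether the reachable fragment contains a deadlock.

Reachable = {0,1,6}
  0: tau→1  [1 exit(s)]
  1: a→1  b→6  [2 exit(s)]
  6: ∅  [STUCK]
Path to 6: tau·b

Answer: DEADLOCK at state 6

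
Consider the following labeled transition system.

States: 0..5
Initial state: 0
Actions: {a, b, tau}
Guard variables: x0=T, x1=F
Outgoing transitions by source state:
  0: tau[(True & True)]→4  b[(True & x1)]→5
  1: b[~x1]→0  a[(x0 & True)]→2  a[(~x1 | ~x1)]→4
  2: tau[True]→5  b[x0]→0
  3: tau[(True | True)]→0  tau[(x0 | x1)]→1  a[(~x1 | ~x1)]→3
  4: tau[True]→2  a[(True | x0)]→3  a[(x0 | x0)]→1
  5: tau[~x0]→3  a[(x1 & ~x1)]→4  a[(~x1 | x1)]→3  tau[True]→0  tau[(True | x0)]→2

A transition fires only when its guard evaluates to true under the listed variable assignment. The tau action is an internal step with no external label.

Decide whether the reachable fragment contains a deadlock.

Answer: DEADLOCK-FREE

Analysis:
Reach set: {0,1,2,3,4,5}
  0: tau→4  [deg 1]
  1: a→2  a→4  b→0  [deg 3]
  2: b→0  tau→5  [deg 2]
  3: a→3  tau→0  tau→1  [deg 3]
  4: a→1  a→3  tau→2  [deg 3]
  5: a→3  tau→0  tau→2  [deg 3]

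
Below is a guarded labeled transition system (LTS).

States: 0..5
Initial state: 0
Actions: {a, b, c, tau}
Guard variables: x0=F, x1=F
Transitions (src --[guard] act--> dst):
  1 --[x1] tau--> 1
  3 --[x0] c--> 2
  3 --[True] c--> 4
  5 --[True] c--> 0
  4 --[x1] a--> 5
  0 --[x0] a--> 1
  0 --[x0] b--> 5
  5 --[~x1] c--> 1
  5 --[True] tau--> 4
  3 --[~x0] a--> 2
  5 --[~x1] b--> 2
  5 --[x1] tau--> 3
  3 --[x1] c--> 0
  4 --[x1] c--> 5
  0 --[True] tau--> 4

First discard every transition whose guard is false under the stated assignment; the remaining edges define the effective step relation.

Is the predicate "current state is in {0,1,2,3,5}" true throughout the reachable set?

Answer: INVARIANT VIOLATED at state 4

Trace:
Inv-set: {0,1,2,3,5}
Reachable = {0,4}
  0: ok
  4: ✗ unsafe
counterexample path to 4: tau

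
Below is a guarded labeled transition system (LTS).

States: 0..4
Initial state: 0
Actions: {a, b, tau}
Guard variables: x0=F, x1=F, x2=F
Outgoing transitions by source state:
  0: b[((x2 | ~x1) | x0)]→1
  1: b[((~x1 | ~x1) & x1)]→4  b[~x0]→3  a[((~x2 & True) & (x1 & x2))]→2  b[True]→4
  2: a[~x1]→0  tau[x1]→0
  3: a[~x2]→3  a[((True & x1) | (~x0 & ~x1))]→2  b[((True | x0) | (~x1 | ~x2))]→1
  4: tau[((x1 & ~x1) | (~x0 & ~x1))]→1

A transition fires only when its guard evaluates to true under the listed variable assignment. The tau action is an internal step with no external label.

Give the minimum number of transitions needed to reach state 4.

Layered search for 4:
  depth 0: {0}
  depth 1: {1}
  depth 2: {3,4}
4 enters at depth 2; path b·b

Answer: 2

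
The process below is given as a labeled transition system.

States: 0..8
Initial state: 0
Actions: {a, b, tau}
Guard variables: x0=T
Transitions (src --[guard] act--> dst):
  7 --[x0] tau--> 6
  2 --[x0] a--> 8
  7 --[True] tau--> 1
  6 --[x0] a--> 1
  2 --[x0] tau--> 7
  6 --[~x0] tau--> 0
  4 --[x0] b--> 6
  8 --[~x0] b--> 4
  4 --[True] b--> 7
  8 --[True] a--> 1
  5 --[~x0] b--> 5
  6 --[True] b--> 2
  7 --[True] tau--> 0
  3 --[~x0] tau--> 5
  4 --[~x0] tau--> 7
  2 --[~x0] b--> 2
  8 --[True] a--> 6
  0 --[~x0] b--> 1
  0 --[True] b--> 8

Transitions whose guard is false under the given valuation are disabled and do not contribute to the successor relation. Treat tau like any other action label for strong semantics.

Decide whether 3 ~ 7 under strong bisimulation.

Answer: NOT BISIMILAR

Analysis:
Refine partition for ~:
  π0 = {{0,1,2,3,4,5,6,7,8}}
  π1 = {{0,4},{1,3,5},{2},{6},{7},{8}}
  π2 = {{0},{1,3,5},{2},{4},{6},{7},{8}}
Fixed point at round 3; 7 class(es).
[3]={1,3,5}  [7]={7}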